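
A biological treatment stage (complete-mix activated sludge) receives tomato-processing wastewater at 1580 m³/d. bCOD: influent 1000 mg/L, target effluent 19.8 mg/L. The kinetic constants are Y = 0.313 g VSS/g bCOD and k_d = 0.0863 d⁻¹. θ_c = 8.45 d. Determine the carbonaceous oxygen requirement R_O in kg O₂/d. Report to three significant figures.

R_O ≈ 1150 kg O₂/d

Y_obs = Y / (1 + k_d θ_c) = 0.313 / (1 + 0.0863 × 8.45) = 0.313 / 1.729 = 0.1810.
Mass of bCOD removed per day: Q(S₀ − S) = 1580 × 980.2 g/m³ = 1549 kg/d.
P_X = Y_obs·Q·(S₀ − S) = 0.1810 × 1549 = 280.3 kg VSS/d.
Carbonaceous O₂ demand = substrate oxidised − cell-mass equivalent = 1549 − 1.42 × 280.3 = 1151 kg O₂/d.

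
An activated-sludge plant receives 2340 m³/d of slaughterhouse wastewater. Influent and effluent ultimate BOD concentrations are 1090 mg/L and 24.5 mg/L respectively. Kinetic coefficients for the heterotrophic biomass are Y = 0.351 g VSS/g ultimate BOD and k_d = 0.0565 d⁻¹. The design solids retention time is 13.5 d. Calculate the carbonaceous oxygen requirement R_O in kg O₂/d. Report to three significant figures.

R_O ≈ 1790 kg O₂/d

The observed yield is Y_obs = Y/(1 + k_d·θ_c) = 0.351 / (1 + 0.0565 × 13.5) = 0.351 / 1.763 = 0.1991 g VSS per g ultimate BOD removed.
Q·(S₀ − S) = 2340 × (1090 − 24.5) × 10⁻³ = 2493 kg/d removed.
Net sludge production P_X = 0.1991 × 2493 = 496.5 kg VSS/d.
R_O = Q·ΔS − 1.42 P_X = 2493 − 705.0 = 1788 kg O₂/d.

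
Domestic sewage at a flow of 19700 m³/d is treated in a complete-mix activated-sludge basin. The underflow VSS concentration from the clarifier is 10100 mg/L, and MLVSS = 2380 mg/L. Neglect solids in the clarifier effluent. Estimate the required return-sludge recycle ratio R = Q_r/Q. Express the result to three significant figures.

Mass balance around the secondary clarifier (neglecting effluent solids): R = X / (X_r − X) = 2380 / (10100 − 2380) = 0.3083.

R ≈ 0.308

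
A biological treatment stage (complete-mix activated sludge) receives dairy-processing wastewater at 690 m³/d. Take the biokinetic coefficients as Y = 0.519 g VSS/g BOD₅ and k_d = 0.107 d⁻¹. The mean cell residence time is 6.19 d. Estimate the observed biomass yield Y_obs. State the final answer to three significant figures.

Y_obs ≈ 0.312 g VSS/g BOD₅

Correct the yield for decay: Y_obs = Y/(1 + k_d θ_c) = 0.519 / (1 + 0.107 × 6.19) = 0.519 / 1.662 = 0.3122.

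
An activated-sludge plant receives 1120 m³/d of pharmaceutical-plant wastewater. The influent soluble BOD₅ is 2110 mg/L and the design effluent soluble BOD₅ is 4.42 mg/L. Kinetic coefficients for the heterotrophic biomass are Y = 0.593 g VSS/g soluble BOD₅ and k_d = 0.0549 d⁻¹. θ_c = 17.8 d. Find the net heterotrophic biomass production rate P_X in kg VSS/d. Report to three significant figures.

Correct the yield for decay: Y_obs = Y/(1 + k_d θ_c) = 0.593 / (1 + 0.0549 × 17.8) = 0.593 / 1.977 = 0.2999.
ΔS = 2110 − 4.42 = 2106 mg/L, so the substrate removal rate is 1120 × 2106/1000 = 2358 kg soluble BOD₅/d.
P_X = Y_obs · Q(S₀ − S) = 0.2999 × 2358 = 707.3 kg VSS/d.

P_X ≈ 707 kg VSS/d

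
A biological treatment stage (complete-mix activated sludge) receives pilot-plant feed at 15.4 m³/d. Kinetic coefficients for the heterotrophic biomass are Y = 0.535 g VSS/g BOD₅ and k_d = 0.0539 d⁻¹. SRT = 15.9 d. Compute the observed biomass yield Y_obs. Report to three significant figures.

Observed yield with endogenous decay: Y_obs = Y / (1 + k_d·θ_c) = 0.535 / (1 + 0.0539 × 15.9) = 0.535 / 1.857 = 0.2881 g VSS/g BOD₅.

Y_obs ≈ 0.288 g VSS/g BOD₅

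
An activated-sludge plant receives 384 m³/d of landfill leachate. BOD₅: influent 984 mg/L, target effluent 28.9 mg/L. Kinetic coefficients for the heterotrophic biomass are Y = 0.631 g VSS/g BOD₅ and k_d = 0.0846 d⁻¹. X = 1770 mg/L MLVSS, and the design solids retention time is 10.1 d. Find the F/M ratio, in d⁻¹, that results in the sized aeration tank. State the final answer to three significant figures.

Rearranging the biomass balance for a CMAS with decay, V = Y·Q·ΔS·θ_c / [X·(1+k_d θ_c)] = 0.631 × 384 × (984 − 28.9) × 10.1 / [1770 × (1 + 0.0846 × 10.1)] = 2.34×10^6 / 3282 = 712.1 m³.
F/M = Q·S₀ / (V·X) = 384 × 984 / (712.1 × 1770) = 0.2998 g BOD₅·(g VSS·d)⁻¹.

F/M ≈ 0.300 d⁻¹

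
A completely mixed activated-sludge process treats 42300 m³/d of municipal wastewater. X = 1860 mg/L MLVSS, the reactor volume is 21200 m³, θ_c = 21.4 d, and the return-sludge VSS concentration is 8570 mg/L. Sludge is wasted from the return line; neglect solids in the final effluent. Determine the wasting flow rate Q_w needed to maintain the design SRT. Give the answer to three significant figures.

Q_w ≈ 215 m³/d

Q_w = (V·X)/(θ_c X_r) = 21200 × 1860 / (21.4 × 8570) = 215.0 m³/d.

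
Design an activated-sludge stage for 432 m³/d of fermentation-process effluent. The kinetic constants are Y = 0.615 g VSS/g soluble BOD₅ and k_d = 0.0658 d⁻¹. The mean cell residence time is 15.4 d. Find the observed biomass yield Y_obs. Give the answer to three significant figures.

Observed yield with endogenous decay: Y_obs = Y / (1 + k_d·θ_c) = 0.615 / (1 + 0.0658 × 15.4) = 0.615 / 2.013 = 0.3055 g VSS/g soluble BOD₅.

Y_obs ≈ 0.305 g VSS/g soluble BOD₅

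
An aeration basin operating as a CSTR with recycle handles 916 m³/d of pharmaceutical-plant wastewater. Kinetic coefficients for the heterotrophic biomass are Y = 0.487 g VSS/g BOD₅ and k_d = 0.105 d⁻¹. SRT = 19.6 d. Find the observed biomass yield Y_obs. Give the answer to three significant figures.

Observed yield with endogenous decay: Y_obs = Y / (1 + k_d·θ_c) = 0.487 / (1 + 0.105 × 19.6) = 0.487 / 3.058 = 0.1593 g VSS/g BOD₅.

Y_obs ≈ 0.159 g VSS/g BOD₅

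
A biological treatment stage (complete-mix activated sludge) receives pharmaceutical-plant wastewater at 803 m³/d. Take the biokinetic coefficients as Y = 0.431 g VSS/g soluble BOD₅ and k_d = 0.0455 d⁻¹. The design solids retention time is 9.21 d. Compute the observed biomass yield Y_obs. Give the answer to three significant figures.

Y_obs ≈ 0.304 g VSS/g soluble BOD₅

Y_obs = Y / (1 + k_d θ_c) = 0.431 / (1 + 0.0455 × 9.21) = 0.431 / 1.419 = 0.3037.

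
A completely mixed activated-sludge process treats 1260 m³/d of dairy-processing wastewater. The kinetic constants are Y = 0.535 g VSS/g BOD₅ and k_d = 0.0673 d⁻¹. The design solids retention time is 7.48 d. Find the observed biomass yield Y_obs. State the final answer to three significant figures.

Y_obs ≈ 0.356 g VSS/g BOD₅

The observed yield is Y_obs = Y/(1 + k_d·θ_c) = 0.535 / (1 + 0.0673 × 7.48) = 0.535 / 1.503 = 0.3559 g VSS per g BOD₅ removed.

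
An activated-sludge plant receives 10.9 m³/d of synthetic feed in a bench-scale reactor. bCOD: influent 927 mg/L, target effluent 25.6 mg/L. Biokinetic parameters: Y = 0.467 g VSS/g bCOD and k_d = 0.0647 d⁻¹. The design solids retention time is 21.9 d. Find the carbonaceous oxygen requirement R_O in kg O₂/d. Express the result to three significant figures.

Y_obs = Y / (1 + k_d θ_c) = 0.467 / (1 + 0.0647 × 21.9) = 0.467 / 2.417 = 0.1932.
Substrate removed = Q·(S₀ − S) = 10.9 m³/d × (927 − 25.6) g/m³ = 9.83×10^3 g/d = 9.825 kg/d.
Net sludge production P_X = 0.1932 × 9.825 = 1.898 kg VSS/d.
R_O = Q·ΔS − 1.42 P_X = 9.825 − 2.696 = 7.129 kg O₂/d.

R_O ≈ 7.13 kg O₂/d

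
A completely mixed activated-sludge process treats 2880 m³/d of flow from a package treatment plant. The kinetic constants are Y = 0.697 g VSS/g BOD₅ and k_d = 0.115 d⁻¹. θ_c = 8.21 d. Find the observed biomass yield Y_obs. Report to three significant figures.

Correct the yield for decay: Y_obs = Y/(1 + k_d θ_c) = 0.697 / (1 + 0.115 × 8.21) = 0.697 / 1.944 = 0.3585.

Y_obs ≈ 0.359 g VSS/g BOD₅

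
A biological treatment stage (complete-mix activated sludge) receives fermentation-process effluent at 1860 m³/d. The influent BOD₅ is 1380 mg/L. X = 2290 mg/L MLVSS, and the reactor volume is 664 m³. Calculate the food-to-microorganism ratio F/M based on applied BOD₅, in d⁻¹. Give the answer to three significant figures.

F/M ≈ 1.69 d⁻¹

Food-to-microorganism ratio F/M = Q S₀ / (V X) = 1860 × 1380 / (664.0 × 2290) = 1.688 d⁻¹.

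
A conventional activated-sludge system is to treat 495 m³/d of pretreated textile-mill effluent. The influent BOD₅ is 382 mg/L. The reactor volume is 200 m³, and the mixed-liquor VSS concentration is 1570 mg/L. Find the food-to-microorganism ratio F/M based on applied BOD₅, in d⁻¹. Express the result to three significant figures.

Food-to-microorganism ratio F/M = Q S₀ / (V X) = 495 × 382 / (200.0 × 1570) = 0.6022 d⁻¹.

F/M ≈ 0.602 d⁻¹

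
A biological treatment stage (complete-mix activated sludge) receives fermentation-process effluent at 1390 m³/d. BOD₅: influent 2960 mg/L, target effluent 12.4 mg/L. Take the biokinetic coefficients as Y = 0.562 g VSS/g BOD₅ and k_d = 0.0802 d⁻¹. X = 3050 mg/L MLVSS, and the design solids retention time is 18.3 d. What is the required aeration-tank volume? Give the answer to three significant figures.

V ≈ 5600 m³

Steady-state biomass mass balance: V·X·(1 + k_d·θ_c) = Y·Q·(S₀ − S)·θ_c, so V = 0.562 × 1390 × (2960 − 12.4) × 18.3 / [3050 × (1 + 0.0802 × 18.3)] = 4.21×10^7 / 7526 = 5599 m³.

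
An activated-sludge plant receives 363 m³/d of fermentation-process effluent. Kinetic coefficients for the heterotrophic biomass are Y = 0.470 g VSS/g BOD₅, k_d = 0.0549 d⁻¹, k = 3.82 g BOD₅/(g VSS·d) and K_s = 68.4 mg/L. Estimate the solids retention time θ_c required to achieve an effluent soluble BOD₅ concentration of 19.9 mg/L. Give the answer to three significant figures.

Specific growth rate at S = 19.9 mg/L: μ = YkS/(K_s+S) = 0.470·3.82·19.9/(68.4+19.9) = 0.4046 d⁻¹.
Then 1/θ_c = μ − k_d = 0.4046 − 0.0549 = 0.3497 d⁻¹, giving θ_c = 2.859 d.

θ_c ≈ 2.86 d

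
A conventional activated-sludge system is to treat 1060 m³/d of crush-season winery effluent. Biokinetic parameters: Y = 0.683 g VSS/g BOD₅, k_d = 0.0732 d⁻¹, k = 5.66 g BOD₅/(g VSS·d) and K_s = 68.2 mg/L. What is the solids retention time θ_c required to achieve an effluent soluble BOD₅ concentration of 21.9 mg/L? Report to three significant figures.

θ_c ≈ 1.15 d

From 1/θ_c = Y·k·S/(K_s + S) − k_d: Y·k·S/(K_s+S) = 0.683 × 5.66 × 21.9 / (68.2 + 21.9) = 0.9396 d⁻¹.
1/θ_c = 0.9396 − 0.0732 = 0.8664 d⁻¹, so θ_c = 1.154 d.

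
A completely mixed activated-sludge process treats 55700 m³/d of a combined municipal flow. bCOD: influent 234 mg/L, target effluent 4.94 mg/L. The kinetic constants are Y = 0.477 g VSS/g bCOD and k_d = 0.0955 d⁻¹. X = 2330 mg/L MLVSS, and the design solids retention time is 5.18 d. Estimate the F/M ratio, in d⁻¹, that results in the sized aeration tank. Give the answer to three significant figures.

From the SRT design equation V = Y Q (S₀−S) θ_c / [X (1 + k_d θ_c)] = 0.477 × 55700 × (234 − 4.94) × 5.18 / [2330 × (1 + 0.0955 × 5.18)] = 3.15×10^7 / 3483 = 9052 m³.
F/M = Q·S₀ / (V·X) = 55700 × 234 / (9052 × 2330) = 0.6180 g bCOD·(g VSS·d)⁻¹.

F/M ≈ 0.618 d⁻¹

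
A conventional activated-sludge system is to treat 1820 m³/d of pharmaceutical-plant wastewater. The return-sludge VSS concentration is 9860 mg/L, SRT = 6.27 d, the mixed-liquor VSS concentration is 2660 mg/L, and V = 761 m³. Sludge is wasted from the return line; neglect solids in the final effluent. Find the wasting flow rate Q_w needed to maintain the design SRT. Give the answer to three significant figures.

Wasting from the return line (neglecting effluent solids): Q_w = V·X / (θ_c·X_r) = 761.0 × 2660 / (6.27 × 9860) = 32.74 m³/d.

Q_w ≈ 32.7 m³/d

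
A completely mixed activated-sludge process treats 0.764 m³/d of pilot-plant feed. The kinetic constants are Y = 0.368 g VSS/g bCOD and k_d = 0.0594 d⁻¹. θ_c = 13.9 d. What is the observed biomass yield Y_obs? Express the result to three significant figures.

Correct the yield for decay: Y_obs = Y/(1 + k_d θ_c) = 0.368 / (1 + 0.0594 × 13.9) = 0.368 / 1.826 = 0.2016.

Y_obs ≈ 0.202 g VSS/g bCOD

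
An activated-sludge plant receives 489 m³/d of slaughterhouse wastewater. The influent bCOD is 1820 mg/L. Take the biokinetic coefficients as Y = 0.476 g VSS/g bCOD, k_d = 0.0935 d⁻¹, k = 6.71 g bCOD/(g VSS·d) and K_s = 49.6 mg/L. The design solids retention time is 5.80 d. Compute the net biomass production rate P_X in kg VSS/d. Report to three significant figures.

From the Monod/SRT balance for a CMAS, S = K_s·(1+k_d θ_c)/[θ_c·(Y k − k_d) − 1] = 49.6 × (1 + 0.0935 × 5.80) / [5.80 × (0.476 × 6.71 − 0.0935) − 1] = 76.50 / 16.98 = 4.504 mg/L.
Y_obs = Y / (1 + k_d θ_c) = 0.476 / (1 + 0.0935 × 5.80) = 0.476 / 1.542 = 0.3086.
Q·(S₀ − S) = 489 × (1820 − 4.50) × 10⁻³ = 887.8 kg/d removed.
P_X = Y_obs · Q(S₀ − S) = 0.3086 × 887.8 = 274.0 kg VSS/d.

P_X ≈ 274 kg VSS/d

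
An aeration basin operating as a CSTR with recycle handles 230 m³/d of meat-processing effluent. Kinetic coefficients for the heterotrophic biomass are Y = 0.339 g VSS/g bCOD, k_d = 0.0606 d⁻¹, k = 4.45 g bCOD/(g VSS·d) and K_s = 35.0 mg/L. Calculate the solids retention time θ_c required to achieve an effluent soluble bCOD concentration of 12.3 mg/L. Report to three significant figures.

θ_c ≈ 3.01 d

Specific growth rate at S = 12.3 mg/L: μ = YkS/(K_s+S) = 0.339·4.45·12.3/(35.0+12.3) = 0.3923 d⁻¹.
θ_c = 1/(μ − k_d) = 1/(0.3923 − 0.0606) = 1/0.3317 = 3.015 d.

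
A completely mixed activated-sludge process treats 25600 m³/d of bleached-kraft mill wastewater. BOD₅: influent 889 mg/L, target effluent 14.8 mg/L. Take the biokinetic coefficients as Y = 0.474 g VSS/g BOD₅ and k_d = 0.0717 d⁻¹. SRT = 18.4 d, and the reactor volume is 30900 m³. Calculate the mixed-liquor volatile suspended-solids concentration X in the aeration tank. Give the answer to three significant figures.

Solving the biomass balance for X: X = Y Q (S₀−S) θ_c / [V (1+k_d θ_c)] = 0.474 × 25600 × (889 − 14.8) × 18.4 / [30900 × (1 + 0.0717 × 18.4)] = 2724 mg/L.

X ≈ 2720 mg/L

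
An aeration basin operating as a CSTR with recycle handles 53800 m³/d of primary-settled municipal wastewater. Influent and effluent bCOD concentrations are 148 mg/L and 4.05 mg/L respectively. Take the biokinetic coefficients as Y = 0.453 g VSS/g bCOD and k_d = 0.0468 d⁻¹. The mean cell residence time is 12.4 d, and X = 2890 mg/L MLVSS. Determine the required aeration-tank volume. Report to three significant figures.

From the SRT design equation V = Y Q (S₀−S) θ_c / [X (1 + k_d θ_c)] = 0.453 × 53800 × (148 − 4.05) × 12.4 / [2890 × (1 + 0.0468 × 12.4)] = 4.35×10^7 / 4567 = 9525 m³.

V ≈ 9530 m³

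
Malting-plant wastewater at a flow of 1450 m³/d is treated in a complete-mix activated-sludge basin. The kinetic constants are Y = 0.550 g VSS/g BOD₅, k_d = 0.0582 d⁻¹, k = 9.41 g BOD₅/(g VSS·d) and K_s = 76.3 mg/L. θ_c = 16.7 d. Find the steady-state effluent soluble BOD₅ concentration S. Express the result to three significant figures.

S ≈ 1.78 mg/L

For a completely mixed reactor with recycle the Lawrence–McCarty relation gives S = K_s·(1 + k_d·θ_c) / [θ_c·(Y·k − k_d) − 1] = 76.3 × (1 + 0.0582 × 16.7) / [16.7 × (0.550 × 9.41 − 0.0582) − 1] = 150.5 / 84.46 = 1.781 mg/L.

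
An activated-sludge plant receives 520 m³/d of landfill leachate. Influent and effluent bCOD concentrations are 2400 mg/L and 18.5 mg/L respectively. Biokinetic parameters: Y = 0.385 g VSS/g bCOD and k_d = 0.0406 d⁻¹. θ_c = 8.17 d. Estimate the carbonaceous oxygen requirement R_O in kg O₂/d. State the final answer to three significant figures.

R_O ≈ 730 kg O₂/d

Observed yield with endogenous decay: Y_obs = Y / (1 + k_d·θ_c) = 0.385 / (1 + 0.0406 × 8.17) = 0.385 / 1.332 = 0.2891 g VSS/g bCOD.
Substrate removed = Q·(S₀ − S) = 520 m³/d × (2400 − 18.5) g/m³ = 1.24×10^6 g/d = 1238 kg/d.
Net sludge production P_X = 0.2891 × 1238 = 358.0 kg VSS/d.
Carbonaceous O₂ demand = substrate oxidised − cell-mass equivalent = 1238 − 1.42 × 358.0 = 730.0 kg O₂/d.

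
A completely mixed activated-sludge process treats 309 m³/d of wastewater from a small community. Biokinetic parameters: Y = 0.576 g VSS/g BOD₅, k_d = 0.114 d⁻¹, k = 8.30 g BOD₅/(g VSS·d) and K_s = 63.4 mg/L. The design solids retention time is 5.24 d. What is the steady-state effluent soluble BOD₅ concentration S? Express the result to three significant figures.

From the Monod/SRT balance for a CMAS, S = K_s·(1+k_d θ_c)/[θ_c·(Y k − k_d) − 1] = 63.4 × (1 + 0.114 × 5.24) / [5.24 × (0.576 × 8.30 − 0.114) − 1] = 101.3 / 23.45 = 4.318 mg/L.

S ≈ 4.32 mg/L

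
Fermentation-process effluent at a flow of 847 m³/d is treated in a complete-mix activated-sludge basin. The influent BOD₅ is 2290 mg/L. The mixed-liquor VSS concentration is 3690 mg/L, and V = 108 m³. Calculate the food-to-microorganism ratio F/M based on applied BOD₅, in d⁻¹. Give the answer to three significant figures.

Food-to-microorganism ratio F/M = Q S₀ / (V X) = 847 × 2290 / (108.0 × 3690) = 4.867 d⁻¹.

F/M ≈ 4.87 d⁻¹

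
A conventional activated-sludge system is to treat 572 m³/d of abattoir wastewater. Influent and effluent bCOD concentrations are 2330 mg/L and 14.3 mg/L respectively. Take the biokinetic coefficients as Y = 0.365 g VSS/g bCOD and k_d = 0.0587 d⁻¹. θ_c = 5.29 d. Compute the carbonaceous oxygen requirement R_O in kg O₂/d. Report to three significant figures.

Correct the yield for decay: Y_obs = Y/(1 + k_d θ_c) = 0.365 / (1 + 0.0587 × 5.29) = 0.365 / 1.311 = 0.2785.
Substrate removed = Q·(S₀ − S) = 572 m³/d × (2330 − 14.3) g/m³ = 1.32×10^6 g/d = 1325 kg/d.
P_X = Y_obs·Q·(S₀ − S) = 0.2785 × 1325 = 368.9 kg VSS/d.
Carbonaceous O₂ demand = substrate oxidised − cell-mass equivalent = 1325 − 1.42 × 368.9 = 800.7 kg O₂/d.

R_O ≈ 801 kg O₂/d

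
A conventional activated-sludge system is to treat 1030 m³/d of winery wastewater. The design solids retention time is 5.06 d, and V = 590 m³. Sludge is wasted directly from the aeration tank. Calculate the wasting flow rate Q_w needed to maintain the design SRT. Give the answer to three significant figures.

Q_w ≈ 117 m³/d

For wasting at MLVSS concentration, Q_w = V/θ_c = 590.0/5.06 = 116.6 m³/d.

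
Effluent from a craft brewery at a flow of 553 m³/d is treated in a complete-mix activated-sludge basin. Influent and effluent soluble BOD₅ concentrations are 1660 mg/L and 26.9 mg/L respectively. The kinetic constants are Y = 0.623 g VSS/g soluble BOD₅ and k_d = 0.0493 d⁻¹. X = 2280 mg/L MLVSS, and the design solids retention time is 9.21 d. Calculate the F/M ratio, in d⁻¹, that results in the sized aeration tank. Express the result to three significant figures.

From the SRT design equation V = Y Q (S₀−S) θ_c / [X (1 + k_d θ_c)] = 0.623 × 553 × (1660 − 26.9) × 9.21 / [2280 × (1 + 0.0493 × 9.21)] = 5.18×10^6 / 3315 = 1563 m³.
Food-to-microorganism ratio F/M = Q S₀ / (V X) = 553 × 1660 / (1563 × 2280) = 0.2576 d⁻¹.

F/M ≈ 0.258 d⁻¹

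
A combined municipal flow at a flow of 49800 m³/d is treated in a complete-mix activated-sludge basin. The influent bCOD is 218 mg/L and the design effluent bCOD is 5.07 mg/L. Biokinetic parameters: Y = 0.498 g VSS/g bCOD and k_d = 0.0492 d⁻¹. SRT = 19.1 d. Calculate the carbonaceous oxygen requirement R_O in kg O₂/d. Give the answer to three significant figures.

Observed yield with endogenous decay: Y_obs = Y / (1 + k_d·θ_c) = 0.498 / (1 + 0.0492 × 19.1) = 0.498 / 1.940 = 0.2567 g VSS/g bCOD.
ΔS = 218 − 5.07 = 212.9 mg/L, so the substrate removal rate is 49800 × 212.9/1000 = 10604 kg bCOD/d.
P_X = Y_obs·Q·(S₀ − S) = 0.2567 × 10604 = 2722 kg VSS/d.
R_O = Q·(S₀ − S) − 1.42·P_X = 10604 − 1.42 × 2722 = 6738 kg O₂/d.

R_O ≈ 6740 kg O₂/d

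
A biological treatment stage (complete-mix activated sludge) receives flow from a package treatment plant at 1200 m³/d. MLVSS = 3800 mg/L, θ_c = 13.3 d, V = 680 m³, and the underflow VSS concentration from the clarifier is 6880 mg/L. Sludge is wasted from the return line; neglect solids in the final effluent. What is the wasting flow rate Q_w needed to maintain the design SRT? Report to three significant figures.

Q_w ≈ 28.2 m³/d

θ_c = V·X/(Q_w·X_r) when wasting from the recycle, so Q_w = V·X/(θ_c·X_r) = 680.0 × 3800 / (13.3 × 6880) = 28.24 m³/d.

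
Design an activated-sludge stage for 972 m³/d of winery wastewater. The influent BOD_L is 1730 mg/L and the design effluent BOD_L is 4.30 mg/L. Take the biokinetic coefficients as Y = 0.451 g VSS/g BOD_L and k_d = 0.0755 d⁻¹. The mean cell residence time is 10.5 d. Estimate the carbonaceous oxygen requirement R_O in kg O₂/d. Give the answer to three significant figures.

Observed yield with endogenous decay: Y_obs = Y / (1 + k_d·θ_c) = 0.451 / (1 + 0.0755 × 10.5) = 0.451 / 1.793 = 0.2516 g VSS/g BOD_L.
Substrate removed = Q·(S₀ − S) = 972 m³/d × (1730 − 4.30) g/m³ = 1.68×10^6 g/d = 1677 kg/d.
Biomass synthesised: P_X = Y_obs × 1677 = 422.0 kg VSS/d.
R_O = Q·ΔS − 1.42 P_X = 1677 − 599.2 = 1078 kg O₂/d.

R_O ≈ 1080 kg O₂/d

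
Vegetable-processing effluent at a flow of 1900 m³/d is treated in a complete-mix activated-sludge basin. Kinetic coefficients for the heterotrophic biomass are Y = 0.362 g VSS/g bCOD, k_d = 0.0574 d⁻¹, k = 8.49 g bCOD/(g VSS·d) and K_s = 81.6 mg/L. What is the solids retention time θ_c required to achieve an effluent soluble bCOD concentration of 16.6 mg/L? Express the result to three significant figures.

Specific growth rate at S = 16.6 mg/L: μ = YkS/(K_s+S) = 0.362·8.49·16.6/(81.6+16.6) = 0.5195 d⁻¹.
1/θ_c = 0.5195 − 0.0574 = 0.4621 d⁻¹, so θ_c = 2.164 d.

θ_c ≈ 2.16 d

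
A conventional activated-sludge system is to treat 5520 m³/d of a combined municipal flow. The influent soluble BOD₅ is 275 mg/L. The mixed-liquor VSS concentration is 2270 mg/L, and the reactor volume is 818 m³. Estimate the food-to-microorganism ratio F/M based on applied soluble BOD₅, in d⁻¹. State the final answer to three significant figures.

F/M = applied load / biomass = Q·S₀/(V·X) = 5520 × 275 / (818.0 × 2270) = 0.8175 d⁻¹.

F/M ≈ 0.818 d⁻¹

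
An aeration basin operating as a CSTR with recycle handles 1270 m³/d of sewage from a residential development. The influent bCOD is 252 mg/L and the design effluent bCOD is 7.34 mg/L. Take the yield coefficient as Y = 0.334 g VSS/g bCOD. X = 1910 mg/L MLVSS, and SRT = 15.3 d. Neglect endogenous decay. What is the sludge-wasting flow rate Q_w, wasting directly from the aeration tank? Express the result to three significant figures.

Q_w ≈ 54.3 m³/d

Biomass mass balance (decay neglected): V·X = Y·Q·(S₀ − S)·θ_c, so V = 0.334 × 1270 × (252 − 7.34) × 15.3 / 1910 = 831.3 m³.
With mixed-liquor wasting, θ_c = V/Q_w, so Q_w = V/θ_c = 831.3/15.3 = 54.34 m³/d.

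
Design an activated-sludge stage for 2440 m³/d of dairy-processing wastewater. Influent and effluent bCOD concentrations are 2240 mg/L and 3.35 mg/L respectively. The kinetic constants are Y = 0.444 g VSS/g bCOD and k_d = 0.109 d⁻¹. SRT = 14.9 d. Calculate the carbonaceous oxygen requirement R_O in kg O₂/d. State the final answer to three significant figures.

Y_obs = Y / (1 + k_d θ_c) = 0.444 / (1 + 0.109 × 14.9) = 0.444 / 2.624 = 0.1692.
Substrate removed = Q·(S₀ − S) = 2440 m³/d × (2240 − 3.35) g/m³ = 5.46×10^6 g/d = 5457 kg/d.
Net sludge production P_X = 0.1692 × 5457 = 923.4 kg VSS/d.
Carbonaceous O₂ demand = substrate oxidised − cell-mass equivalent = 5457 − 1.42 × 923.4 = 4146 kg O₂/d.

R_O ≈ 4150 kg O₂/d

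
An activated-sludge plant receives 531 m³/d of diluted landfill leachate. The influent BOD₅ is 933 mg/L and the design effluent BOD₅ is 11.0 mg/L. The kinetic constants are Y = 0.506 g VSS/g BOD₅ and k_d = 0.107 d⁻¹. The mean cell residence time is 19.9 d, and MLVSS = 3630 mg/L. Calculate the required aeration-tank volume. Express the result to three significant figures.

V ≈ 434 m³

From the SRT design equation V = Y Q (S₀−S) θ_c / [X (1 + k_d θ_c)] = 0.506 × 531 × (933 − 11.0) × 19.9 / [3630 × (1 + 0.107 × 19.9)] = 4.93×10^6 / 11359 = 434.0 m³.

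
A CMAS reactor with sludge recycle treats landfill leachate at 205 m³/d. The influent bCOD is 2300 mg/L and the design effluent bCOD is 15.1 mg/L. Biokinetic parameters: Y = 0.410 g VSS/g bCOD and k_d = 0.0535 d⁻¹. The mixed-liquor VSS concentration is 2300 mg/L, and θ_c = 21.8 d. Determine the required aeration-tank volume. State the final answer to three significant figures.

V ≈ 840 m³

Rearranging the biomass balance for a CMAS with decay, V = Y·Q·ΔS·θ_c / [X·(1+k_d θ_c)] = 0.410 × 205 × (2300 − 15.1) × 21.8 / [2300 × (1 + 0.0535 × 21.8)] = 4.19×10^6 / 4982 = 840.3 m³.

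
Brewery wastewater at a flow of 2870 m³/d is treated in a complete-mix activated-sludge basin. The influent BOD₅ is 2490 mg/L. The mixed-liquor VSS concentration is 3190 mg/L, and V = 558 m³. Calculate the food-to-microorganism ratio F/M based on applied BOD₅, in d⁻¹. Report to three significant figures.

F/M ≈ 4.01 d⁻¹

Food-to-microorganism ratio F/M = Q S₀ / (V X) = 2870 × 2490 / (558.0 × 3190) = 4.015 d⁻¹.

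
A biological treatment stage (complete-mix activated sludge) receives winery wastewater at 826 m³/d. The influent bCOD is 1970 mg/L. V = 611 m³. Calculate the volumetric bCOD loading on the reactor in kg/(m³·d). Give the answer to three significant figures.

L_v = Q S₀ / V = 826 × 1970 × 10⁻³ / 611.0 = 2.663 kg/(m³·d).

L_v ≈ 2.66 kg bCOD/(m³·d)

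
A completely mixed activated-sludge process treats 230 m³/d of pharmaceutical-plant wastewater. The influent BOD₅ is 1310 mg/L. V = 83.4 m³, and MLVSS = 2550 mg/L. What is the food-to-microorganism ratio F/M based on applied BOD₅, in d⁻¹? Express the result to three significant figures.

F/M ≈ 1.42 d⁻¹

Food-to-microorganism ratio F/M = Q S₀ / (V X) = 230 × 1310 / (83.40 × 2550) = 1.417 d⁻¹.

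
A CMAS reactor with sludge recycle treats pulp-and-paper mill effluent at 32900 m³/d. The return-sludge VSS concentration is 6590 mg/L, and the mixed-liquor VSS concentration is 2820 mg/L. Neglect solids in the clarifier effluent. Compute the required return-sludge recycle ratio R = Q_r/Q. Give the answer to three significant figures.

R = Q_r/Q = X/(X_r − X) = 2820 / (6590 − 2820) = 0.7480.

R ≈ 0.748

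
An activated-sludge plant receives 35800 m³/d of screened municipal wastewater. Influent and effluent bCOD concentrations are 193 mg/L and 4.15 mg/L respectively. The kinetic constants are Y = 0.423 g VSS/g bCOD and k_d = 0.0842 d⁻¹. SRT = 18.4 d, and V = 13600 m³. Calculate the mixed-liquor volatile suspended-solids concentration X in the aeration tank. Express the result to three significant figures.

X ≈ 1520 mg/L

X = Y·Q·ΔS·θ_c / [V·(1 + k_d θ_c)] = 0.423 × 35800 × (193 − 4.15) × 18.4 / [13600 × (1 + 0.0842 × 18.4)] = 1518 mg/L.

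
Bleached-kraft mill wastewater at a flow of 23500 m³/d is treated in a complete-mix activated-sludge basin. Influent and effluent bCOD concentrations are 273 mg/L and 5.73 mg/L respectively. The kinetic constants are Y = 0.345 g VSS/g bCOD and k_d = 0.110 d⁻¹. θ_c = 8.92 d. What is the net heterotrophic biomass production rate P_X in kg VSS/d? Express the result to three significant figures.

Observed yield with endogenous decay: Y_obs = Y / (1 + k_d·θ_c) = 0.345 / (1 + 0.110 × 8.92) = 0.345 / 1.981 = 0.1741 g VSS/g bCOD.
ΔS = 273 − 5.73 = 267.3 mg/L, so the substrate removal rate is 23500 × 267.3/1000 = 6281 kg bCOD/d.
So the net sludge growth is P_X = 0.1741 × 6281 = 1094 kg VSS/d.

P_X ≈ 1090 kg VSS/d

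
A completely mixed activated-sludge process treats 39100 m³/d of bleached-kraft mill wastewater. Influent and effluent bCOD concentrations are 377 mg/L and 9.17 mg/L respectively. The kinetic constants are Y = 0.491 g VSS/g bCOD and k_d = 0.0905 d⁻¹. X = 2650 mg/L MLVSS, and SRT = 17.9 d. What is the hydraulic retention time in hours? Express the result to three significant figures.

τ ≈ 11.2 h

From the SRT design equation V = Y Q (S₀−S) θ_c / [X (1 + k_d θ_c)] = 0.491 × 39100 × (377 − 9.17) × 17.9 / [2650 × (1 + 0.0905 × 17.9)] = 1.26×10^8 / 6943 = 18206 m³.
HRT = V/Q = 18206 m³ / 39100 m³·d⁻¹ = 0.4656 d × 24 = 11.18 h.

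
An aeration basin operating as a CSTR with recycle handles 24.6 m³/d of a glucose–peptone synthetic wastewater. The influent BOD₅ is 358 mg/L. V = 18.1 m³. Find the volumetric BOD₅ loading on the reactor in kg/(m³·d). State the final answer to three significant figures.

L_v ≈ 0.487 kg BOD₅/(m³·d)

Applied BOD₅ load per unit volume = Q·S₀/V = (24.6 × 358/1000)/18.10 = 0.4866 kg BOD₅·m⁻³·d⁻¹.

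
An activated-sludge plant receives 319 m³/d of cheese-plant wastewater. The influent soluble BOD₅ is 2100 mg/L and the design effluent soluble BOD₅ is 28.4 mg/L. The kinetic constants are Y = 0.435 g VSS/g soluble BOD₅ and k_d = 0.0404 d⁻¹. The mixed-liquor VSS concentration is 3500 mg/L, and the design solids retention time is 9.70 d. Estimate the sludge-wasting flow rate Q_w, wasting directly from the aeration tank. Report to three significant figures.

Q_w ≈ 59.0 m³/d

Rearranging the biomass balance for a CMAS with decay, V = Y·Q·ΔS·θ_c / [X·(1+k_d θ_c)] = 0.435 × 319 × (2100 − 28.4) × 9.70 / [3500 × (1 + 0.0404 × 9.70)] = 2.79×10^6 / 4872 = 572.4 m³.
Wasting from the aeration tank: Q_w = V / θ_c = 572.4 / 9.70 = 59.01 m³/d.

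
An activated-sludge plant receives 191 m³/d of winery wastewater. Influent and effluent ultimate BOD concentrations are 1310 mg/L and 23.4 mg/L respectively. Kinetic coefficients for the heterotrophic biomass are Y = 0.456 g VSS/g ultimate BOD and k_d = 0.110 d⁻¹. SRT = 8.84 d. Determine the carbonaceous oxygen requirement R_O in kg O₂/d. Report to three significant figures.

Y_obs = Y / (1 + k_d θ_c) = 0.456 / (1 + 0.110 × 8.84) = 0.456 / 1.972 = 0.2312.
Mass of ultimate BOD removed per day: Q(S₀ − S) = 191 × 1287 g/m³ = 245.7 kg/d.
P_X = Y_obs·Q·(S₀ − S) = 0.2312 × 245.7 = 56.81 kg VSS/d.
Carbonaceous O₂ demand = substrate oxidised − cell-mass equivalent = 245.7 − 1.42 × 56.81 = 165.1 kg O₂/d.

R_O ≈ 165 kg O₂/d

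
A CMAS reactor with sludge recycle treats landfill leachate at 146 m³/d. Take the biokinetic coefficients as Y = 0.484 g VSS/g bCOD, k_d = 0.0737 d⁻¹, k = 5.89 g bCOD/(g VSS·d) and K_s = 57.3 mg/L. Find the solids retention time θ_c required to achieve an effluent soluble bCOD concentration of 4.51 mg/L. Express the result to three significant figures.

θ_c ≈ 7.45 d

At the target effluent, Y k S/(K_s+S) = 0.484×5.89×4.51/61.81 = 0.2080 d⁻¹.
Then 1/θ_c = μ − k_d = 0.2080 − 0.0737 = 0.1343 d⁻¹, giving θ_c = 7.446 d.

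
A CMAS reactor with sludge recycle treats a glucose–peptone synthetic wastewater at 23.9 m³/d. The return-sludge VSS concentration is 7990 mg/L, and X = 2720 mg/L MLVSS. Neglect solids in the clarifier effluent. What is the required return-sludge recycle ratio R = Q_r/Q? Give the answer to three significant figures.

Solids balance on the clarifier gives (1+R)X = R·X_r, so R = X/(X_r − X) = 2720 / (7990 − 2720) = 0.5161.

R ≈ 0.516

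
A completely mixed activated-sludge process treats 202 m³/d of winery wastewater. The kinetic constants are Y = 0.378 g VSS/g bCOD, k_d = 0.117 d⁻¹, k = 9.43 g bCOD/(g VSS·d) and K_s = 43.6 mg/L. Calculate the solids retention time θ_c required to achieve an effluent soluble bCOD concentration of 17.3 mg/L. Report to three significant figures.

θ_c ≈ 1.12 d

From 1/θ_c = Y·k·S/(K_s + S) − k_d: Y·k·S/(K_s+S) = 0.378 × 9.43 × 17.3 / (43.6 + 17.3) = 1.013 d⁻¹.
1/θ_c = 1.013 − 0.117 = 0.8956 d⁻¹, so θ_c = 1.117 d.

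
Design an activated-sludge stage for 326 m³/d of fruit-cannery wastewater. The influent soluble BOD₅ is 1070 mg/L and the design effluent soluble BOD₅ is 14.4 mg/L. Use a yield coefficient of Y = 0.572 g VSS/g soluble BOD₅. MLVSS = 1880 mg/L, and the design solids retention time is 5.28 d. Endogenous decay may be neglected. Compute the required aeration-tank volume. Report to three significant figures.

V ≈ 553 m³

With k_d = 0 the design equation reduces to V = Y Q (S₀−S) θ_c / X = 0.572 × 326 × (1070 − 14.4) × 5.28 / 1880 = 552.8 m³.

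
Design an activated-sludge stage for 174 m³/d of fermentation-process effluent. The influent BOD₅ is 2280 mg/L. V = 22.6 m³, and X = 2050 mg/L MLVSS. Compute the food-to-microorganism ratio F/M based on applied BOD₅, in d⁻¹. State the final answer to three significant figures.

F/M = Q·S₀ / (V·X) = 174 × 2280 / (22.60 × 2050) = 8.563 g BOD₅·(g VSS·d)⁻¹.

F/M ≈ 8.56 d⁻¹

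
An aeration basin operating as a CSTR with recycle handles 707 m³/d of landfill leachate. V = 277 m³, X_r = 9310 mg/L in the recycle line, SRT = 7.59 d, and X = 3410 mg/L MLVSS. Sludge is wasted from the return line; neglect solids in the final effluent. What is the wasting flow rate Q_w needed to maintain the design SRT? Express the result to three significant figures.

Q_w = (V·X)/(θ_c X_r) = 277.0 × 3410 / (7.59 × 9310) = 13.37 m³/d.

Q_w ≈ 13.4 m³/d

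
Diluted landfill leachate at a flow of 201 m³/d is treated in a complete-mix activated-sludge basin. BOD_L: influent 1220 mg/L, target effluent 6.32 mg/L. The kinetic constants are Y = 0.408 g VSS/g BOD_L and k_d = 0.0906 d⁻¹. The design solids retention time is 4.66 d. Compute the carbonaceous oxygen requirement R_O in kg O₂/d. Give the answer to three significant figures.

Observed yield with endogenous decay: Y_obs = Y / (1 + k_d·θ_c) = 0.408 / (1 + 0.0906 × 4.66) = 0.408 / 1.422 = 0.2869 g VSS/g BOD_L.
ΔS = 1220 − 6.32 = 1214 mg/L, so the substrate removal rate is 201 × 1214/1000 = 243.9 kg BOD_L/d.
P_X = Y_obs·Q·(S₀ − S) = 0.2869 × 243.9 = 69.98 kg VSS/d.
R_O = Q·ΔS − 1.42 P_X = 243.9 − 99.38 = 144.6 kg O₂/d.

R_O ≈ 145 kg O₂/d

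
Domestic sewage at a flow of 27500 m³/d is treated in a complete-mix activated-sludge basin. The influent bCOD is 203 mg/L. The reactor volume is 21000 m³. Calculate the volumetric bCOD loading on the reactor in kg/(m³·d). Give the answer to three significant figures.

Volumetric loading L_v = Q·S₀ / V = 27500 × 203 g/m³ / 21000 m³ = 265.8 g/(m³·d) = 0.2658 kg bCOD/(m³·d).

L_v ≈ 0.266 kg bCOD/(m³·d)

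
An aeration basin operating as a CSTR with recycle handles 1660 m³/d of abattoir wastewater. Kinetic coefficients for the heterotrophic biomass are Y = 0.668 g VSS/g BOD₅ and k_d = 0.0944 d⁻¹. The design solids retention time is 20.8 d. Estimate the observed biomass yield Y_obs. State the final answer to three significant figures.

Y_obs = Y / (1 + k_d θ_c) = 0.668 / (1 + 0.0944 × 20.8) = 0.668 / 2.964 = 0.2254.

Y_obs ≈ 0.225 g VSS/g BOD₅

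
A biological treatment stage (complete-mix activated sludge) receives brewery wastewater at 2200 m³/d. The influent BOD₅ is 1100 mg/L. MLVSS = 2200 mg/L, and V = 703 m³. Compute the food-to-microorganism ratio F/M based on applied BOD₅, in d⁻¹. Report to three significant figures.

F/M = Q·S₀ / (V·X) = 2200 × 1100 / (703.0 × 2200) = 1.565 g BOD₅·(g VSS·d)⁻¹.

F/M ≈ 1.56 d⁻¹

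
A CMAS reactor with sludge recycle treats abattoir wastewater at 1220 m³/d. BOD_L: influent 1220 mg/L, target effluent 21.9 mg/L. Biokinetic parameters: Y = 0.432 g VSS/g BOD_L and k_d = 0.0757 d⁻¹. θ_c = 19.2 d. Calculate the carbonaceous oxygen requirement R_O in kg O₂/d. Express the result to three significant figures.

R_O ≈ 1100 kg O₂/d

Observed yield with endogenous decay: Y_obs = Y / (1 + k_d·θ_c) = 0.432 / (1 + 0.0757 × 19.2) = 0.432 / 2.453 = 0.1761 g VSS/g BOD_L.
ΔS = 1220 − 21.9 = 1198 mg/L, so the substrate removal rate is 1220 × 1198/1000 = 1462 kg BOD_L/d.
Biomass synthesised: P_X = Y_obs × 1462 = 257.4 kg VSS/d.
R_O = Q·ΔS − 1.42 P_X = 1462 − 365.5 = 1096 kg O₂/d.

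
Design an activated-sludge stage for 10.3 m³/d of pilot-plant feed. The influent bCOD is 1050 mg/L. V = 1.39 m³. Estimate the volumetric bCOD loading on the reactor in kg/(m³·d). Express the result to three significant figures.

L_v ≈ 7.78 kg bCOD/(m³·d)

Volumetric loading L_v = Q·S₀ / V = 10.3 × 1050 g/m³ / 1.390 m³ = 7781 g/(m³·d) = 7.781 kg bCOD/(m³·d).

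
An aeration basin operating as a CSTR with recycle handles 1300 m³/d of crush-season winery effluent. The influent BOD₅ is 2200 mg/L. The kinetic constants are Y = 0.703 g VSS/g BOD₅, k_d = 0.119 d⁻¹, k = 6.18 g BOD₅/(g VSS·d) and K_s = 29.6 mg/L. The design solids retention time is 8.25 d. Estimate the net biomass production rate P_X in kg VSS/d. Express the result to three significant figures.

P_X ≈ 1010 kg VSS/d

Effluent substrate depends only on kinetics and SRT: S = K_s(1 + k_d θ_c) / [θ_c(Yk − k_d) − 1] = 29.6 × (1 + 0.119 × 8.25) / [8.25 × (0.703 × 6.18 − 0.119) − 1] = 58.66 / 33.86 = 1.732 mg/L.
Correct the yield for decay: Y_obs = Y/(1 + k_d θ_c) = 0.703 / (1 + 0.119 × 8.25) = 0.703 / 1.982 = 0.3547.
Substrate removed = Q·(S₀ − S) = 1300 m³/d × (2200 − 1.73) g/m³ = 2.86×10^6 g/d = 2858 kg/d.
P_X = Y_obs · Q(S₀ − S) = 0.3547 × 2858 = 1014 kg VSS/d.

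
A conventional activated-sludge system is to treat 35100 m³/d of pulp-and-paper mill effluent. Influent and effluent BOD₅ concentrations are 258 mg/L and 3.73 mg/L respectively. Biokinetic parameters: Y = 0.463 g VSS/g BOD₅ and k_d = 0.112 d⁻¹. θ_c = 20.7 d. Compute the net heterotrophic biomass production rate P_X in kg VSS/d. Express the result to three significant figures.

Observed yield with endogenous decay: Y_obs = Y / (1 + k_d·θ_c) = 0.463 / (1 + 0.112 × 20.7) = 0.463 / 3.318 = 0.1395 g VSS/g BOD₅.
Substrate removed = Q·(S₀ − S) = 35100 m³/d × (258 − 3.73) g/m³ = 8.92×10^6 g/d = 8925 kg/d.
So the net sludge growth is P_X = 0.1395 × 8925 = 1245 kg VSS/d.

P_X ≈ 1250 kg VSS/d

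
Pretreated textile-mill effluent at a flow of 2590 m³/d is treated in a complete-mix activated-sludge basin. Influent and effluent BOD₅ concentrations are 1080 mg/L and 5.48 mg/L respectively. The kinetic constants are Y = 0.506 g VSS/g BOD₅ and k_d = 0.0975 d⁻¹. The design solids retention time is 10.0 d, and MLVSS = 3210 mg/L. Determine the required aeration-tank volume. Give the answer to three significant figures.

V ≈ 2220 m³

From the SRT design equation V = Y Q (S₀−S) θ_c / [X (1 + k_d θ_c)] = 0.506 × 2590 × (1080 − 5.48) × 10.0 / [3210 × (1 + 0.0975 × 10.0)] = 1.41×10^7 / 6340 = 2221 m³.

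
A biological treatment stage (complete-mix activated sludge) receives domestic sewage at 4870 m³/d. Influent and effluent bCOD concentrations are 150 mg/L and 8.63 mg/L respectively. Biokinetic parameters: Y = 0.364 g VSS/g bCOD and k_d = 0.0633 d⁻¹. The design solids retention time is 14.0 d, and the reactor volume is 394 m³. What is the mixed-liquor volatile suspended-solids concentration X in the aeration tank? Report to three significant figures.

X ≈ 4720 mg/L

From V·X·(1 + k_d·θ_c) = Y·Q·(S₀ − S)·θ_c: X = 0.364 × 4870 × (150 − 8.63) × 14.0 / [394 × (1 + 0.0633 × 14.0)] = 4721 mg/L.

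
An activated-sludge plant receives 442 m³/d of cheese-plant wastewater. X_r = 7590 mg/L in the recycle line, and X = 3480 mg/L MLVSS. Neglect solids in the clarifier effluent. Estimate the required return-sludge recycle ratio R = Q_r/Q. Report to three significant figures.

Solids balance on the clarifier gives (1+R)X = R·X_r, so R = X/(X_r − X) = 3480 / (7590 − 3480) = 0.8467.

R ≈ 0.847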